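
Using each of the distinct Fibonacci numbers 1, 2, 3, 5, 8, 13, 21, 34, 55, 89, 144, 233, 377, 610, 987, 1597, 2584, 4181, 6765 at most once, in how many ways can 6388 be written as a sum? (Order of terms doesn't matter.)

Each representation comes from the Zeckendorf form by replacing some F_k with F_{k−1} + F_{k−2} where possible.
6388 = 4181+1597+610 = 4181+1597+377+233 = 4181+1597+377+144+89 = … (16 more), for 19 in all.

19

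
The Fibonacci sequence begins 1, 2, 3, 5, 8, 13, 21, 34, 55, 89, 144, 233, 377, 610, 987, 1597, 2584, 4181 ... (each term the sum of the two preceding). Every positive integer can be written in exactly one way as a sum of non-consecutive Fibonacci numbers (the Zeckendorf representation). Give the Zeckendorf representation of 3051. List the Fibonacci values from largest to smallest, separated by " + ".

2584 ≤ 3051 < 4181, so take 2584; remainder 467
377 ≤ 467 < 610, so take 377; remainder 90
89 ≤ 90 < 144, so take 89; remainder 1
1 ≤ 1 < 2, so take 1; remainder 0
So 3051 = 2584 + 377 + 89 + 1, with no two terms consecutive in the sequence.

2584 + 377 + 89 + 1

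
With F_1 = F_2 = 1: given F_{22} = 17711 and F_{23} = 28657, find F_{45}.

1134903170

By F_{2k+1} = F_k² + F_{k+1}²: F_{45} = 17711² + 28657² = 313679521 + 821223649 = 1134903170.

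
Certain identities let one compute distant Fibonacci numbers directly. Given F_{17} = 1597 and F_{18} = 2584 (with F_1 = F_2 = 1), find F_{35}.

By F_{2k+1} = F_k² + F_{k+1}²: F_{35} = 1597² + 2584² = 2550409 + 6677056 = 9227465.

9227465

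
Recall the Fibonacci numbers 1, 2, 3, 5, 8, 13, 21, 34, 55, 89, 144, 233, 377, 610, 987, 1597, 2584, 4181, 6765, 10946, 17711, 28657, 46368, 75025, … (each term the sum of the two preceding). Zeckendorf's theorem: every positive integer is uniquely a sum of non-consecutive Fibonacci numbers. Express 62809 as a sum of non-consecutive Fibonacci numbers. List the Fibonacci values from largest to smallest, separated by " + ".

Greedily peel off the largest Fibonacci term at each step:
62809 − 46368 = 16441
16441 − 10946 = 5495
5495 − 4181 = 1314
1314 − 987 = 327
327 − 233 = 94
94 − 89 = 5
5 − 5 = 0
So 62809 = 46368 + 10946 + 4181 + 987 + 233 + 89 + 5, with no two terms consecutive in the sequence.

46368 + 10946 + 4181 + 987 + 233 + 89 + 5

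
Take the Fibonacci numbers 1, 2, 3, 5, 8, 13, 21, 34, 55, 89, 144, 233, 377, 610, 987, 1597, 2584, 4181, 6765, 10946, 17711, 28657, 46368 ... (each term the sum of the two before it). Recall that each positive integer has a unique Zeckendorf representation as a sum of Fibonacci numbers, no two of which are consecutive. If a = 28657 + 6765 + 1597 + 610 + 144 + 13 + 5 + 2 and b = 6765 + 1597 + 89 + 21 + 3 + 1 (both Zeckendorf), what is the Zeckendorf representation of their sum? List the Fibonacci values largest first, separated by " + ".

The two numbers are 37793 and 8476, so their sum is 46269.
Greedy algorithm:
28657 ≤ 46269 < 46368, so take 28657; remainder 17612
10946 ≤ 17612 < 17711, so take 10946; remainder 6666
4181 ≤ 6666 < 6765, so take 4181; remainder 2485
1597 ≤ 2485 < 2584, so take 1597; remainder 888
610 ≤ 888 < 987, so take 610; remainder 278
233 ≤ 278 < 377, so take 233; remainder 45
34 ≤ 45 < 55, so take 34; remainder 11
8 ≤ 11 < 13, so take 8; remainder 3
3 ≤ 3 < 5, so take 3; remainder 0

28657 + 10946 + 4181 + 1597 + 610 + 233 + 34 + 8 + 3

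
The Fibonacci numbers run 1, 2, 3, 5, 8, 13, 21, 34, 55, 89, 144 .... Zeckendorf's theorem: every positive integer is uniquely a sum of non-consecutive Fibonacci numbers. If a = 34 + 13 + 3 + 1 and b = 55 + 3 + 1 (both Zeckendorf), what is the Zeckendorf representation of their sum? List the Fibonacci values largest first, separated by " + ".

The two numbers are 51 and 59, so their sum is 110.
subtract 89 from 110: 21 remains
subtract 21 from 21: 0 remains

89 + 21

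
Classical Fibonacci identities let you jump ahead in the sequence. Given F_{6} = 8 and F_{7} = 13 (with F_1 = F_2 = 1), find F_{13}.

By F_{2k+1} = F_k² + F_{k+1}²: F_{13} = 8² + 13² = 64 + 169 = 233.

233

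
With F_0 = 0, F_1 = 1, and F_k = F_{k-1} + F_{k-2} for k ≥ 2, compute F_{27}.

196418

Iterating the recurrence up to F_{19} = 4181 and F_{18} = 2584:
F_{20} = F_{19} + F_{18} = 4181 + 2584 = 6765
F_{21} = F_{20} + F_{19} = 6765 + 4181 = 10946
F_{22} = F_{21} + F_{20} = 10946 + 6765 = 17711
F_{23} = F_{22} + F_{21} = 17711 + 10946 = 28657
F_{24} = F_{23} + F_{22} = 28657 + 17711 = 46368
F_{25} = F_{24} + F_{23} = 46368 + 28657 = 75025
F_{26} = F_{25} + F_{24} = 75025 + 46368 = 121393
F_{27} = F_{26} + F_{25} = 121393 + 75025 = 196418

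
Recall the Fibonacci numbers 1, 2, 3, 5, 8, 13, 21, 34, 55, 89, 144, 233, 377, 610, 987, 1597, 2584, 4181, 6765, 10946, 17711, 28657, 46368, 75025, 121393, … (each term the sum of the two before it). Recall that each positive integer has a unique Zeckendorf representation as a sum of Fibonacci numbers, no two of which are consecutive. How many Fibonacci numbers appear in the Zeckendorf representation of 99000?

9

75025 ≤ 99000 < 121393, so take 75025; remainder 23975
17711 ≤ 23975 < 28657, so take 17711; remainder 6264
4181 ≤ 6264 < 6765, so take 4181; remainder 2083
1597 ≤ 2083 < 2584, so take 1597; remainder 486
377 ≤ 486 < 610, so take 377; remainder 109
89 ≤ 109 < 144, so take 89; remainder 20
13 ≤ 20 < 21, so take 13; remainder 7
5 ≤ 7 < 8, so take 5; remainder 2
2 ≤ 2 < 3, so take 2; remainder 0
99000 = 75025 + 17711 + 4181 + 1597 + 377 + 89 + 13 + 5 + 2, which has 9 terms.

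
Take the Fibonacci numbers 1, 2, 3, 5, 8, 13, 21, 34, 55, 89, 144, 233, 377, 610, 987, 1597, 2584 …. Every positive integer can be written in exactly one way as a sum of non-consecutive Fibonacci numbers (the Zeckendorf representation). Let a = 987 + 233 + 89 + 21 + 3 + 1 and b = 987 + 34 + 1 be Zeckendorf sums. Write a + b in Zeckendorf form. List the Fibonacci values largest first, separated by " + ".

1597 + 610 + 144 + 5

The two numbers are 1334 and 1022, so their sum is 2356.
Greedy algorithm:
subtract 1597 from 2356: 759 remains
subtract 610 from 759: 149 remains
subtract 144 from 149: 5 remains
subtract 5 from 5: 0 remains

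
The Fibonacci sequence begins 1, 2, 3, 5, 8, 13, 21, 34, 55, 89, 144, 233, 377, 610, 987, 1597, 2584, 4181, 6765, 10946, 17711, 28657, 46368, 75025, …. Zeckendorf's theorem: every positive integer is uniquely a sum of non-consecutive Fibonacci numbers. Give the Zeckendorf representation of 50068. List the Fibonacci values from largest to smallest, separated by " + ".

46368 ≤ 50068 < 75025, so take 46368; remainder 3700
2584 ≤ 3700 < 4181, so take 2584; remainder 1116
987 ≤ 1116 < 1597, so take 987; remainder 129
89 ≤ 129 < 144, so take 89; remainder 40
34 ≤ 40 < 55, so take 34; remainder 6
5 ≤ 6 < 8, so take 5; remainder 1
1 ≤ 1 < 2, so take 1; remainder 0
So 50068 = 46368 + 2584 + 987 + 89 + 34 + 5 + 1, with no two terms consecutive in the sequence.

46368 + 2584 + 987 + 89 + 34 + 5 + 1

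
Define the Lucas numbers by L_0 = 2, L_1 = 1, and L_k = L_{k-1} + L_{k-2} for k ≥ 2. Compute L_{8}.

47

Iterating the recurrence up to L_{3} = 4 and L_{2} = 3:
L_{4} = L_{3} + L_{2} = 4 + 3 = 7
L_{5} = L_{4} + L_{3} = 7 + 4 = 11
L_{6} = L_{5} + L_{4} = 11 + 7 = 18
L_{7} = L_{6} + L_{5} = 18 + 11 = 29
L_{8} = L_{7} + L_{6} = 29 + 18 = 47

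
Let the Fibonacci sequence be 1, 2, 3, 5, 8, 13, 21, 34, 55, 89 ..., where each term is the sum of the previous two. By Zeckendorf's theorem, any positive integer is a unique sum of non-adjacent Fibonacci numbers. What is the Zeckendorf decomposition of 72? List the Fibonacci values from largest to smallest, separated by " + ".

55 + 13 + 3 + 1

Repeatedly subtract the largest Fibonacci number that fits:
72: greatest Fibonacci not exceeding it is 55, leaving 17
17: greatest Fibonacci not exceeding it is 13, leaving 4
4: greatest Fibonacci not exceeding it is 3, leaving 1
1: greatest Fibonacci not exceeding it is 1, leaving 0
So 72 = 55 + 13 + 3 + 1, with no two terms consecutive in the sequence.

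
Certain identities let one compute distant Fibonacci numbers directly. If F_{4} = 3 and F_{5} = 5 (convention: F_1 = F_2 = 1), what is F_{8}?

21

By the doubling identity F_{2k} = F_k(2F_{k+1} − F_k): F_{8} = 3·(2·5 − 3) = 3·7 = 21.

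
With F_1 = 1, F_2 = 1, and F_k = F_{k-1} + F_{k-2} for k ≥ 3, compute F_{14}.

377

Iterating the recurrence up to F_{8} = 21 and F_{7} = 13:
F_{9} = F_{8} + F_{7} = 21 + 13 = 34
F_{10} = F_{9} + F_{8} = 34 + 21 = 55
F_{11} = F_{10} + F_{9} = 55 + 34 = 89
F_{12} = F_{11} + F_{10} = 89 + 55 = 144
F_{13} = F_{12} + F_{11} = 144 + 89 = 233
F_{14} = F_{13} + F_{12} = 233 + 144 = 377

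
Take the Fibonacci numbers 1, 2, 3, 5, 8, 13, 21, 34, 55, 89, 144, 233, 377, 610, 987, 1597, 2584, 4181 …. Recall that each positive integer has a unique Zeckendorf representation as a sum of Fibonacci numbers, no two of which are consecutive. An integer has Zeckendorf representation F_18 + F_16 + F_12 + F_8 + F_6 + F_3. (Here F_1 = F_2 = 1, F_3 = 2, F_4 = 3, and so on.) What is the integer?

3746

F_18 + F_16 + F_12 + F_8 + F_6 + F_3 = 2584 + 987 + 144 + 21 + 8 + 2 = 3746.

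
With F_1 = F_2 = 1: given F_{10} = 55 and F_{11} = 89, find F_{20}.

6765

By the doubling identity F_{2k} = F_k(2F_{k+1} − F_k): F_{20} = 55·(2·89 − 55) = 55·123 = 6765.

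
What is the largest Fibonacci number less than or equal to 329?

233

233 ≤ 329 < 377, so the largest Fibonacci number not exceeding 329 is 233.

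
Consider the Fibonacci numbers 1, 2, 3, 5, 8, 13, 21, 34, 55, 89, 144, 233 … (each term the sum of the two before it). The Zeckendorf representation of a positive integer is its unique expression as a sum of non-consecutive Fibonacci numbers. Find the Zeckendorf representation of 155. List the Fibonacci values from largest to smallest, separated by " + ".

155: greatest Fibonacci not exceeding it is 144, leaving 11
11: greatest Fibonacci not exceeding it is 8, leaving 3
3: greatest Fibonacci not exceeding it is 3, leaving 0
So 155 = 144 + 8 + 3, with no two terms consecutive in the sequence.

144 + 8 + 3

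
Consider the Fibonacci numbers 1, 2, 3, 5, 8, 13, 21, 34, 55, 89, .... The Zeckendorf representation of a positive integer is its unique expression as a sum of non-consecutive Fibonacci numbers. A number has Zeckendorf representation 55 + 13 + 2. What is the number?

70

55 + 13 + 2 = 70.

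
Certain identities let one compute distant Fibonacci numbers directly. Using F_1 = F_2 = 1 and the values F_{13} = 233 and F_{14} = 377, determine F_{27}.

196418

By F_{2k+1} = F_k² + F_{k+1}²: F_{27} = 233² + 377² = 54289 + 142129 = 196418.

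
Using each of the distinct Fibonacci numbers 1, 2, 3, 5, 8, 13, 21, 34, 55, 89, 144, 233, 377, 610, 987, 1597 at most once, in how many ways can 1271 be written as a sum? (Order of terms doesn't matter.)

14

Starting from the Zeckendorf form and repeatedly splitting a term F_k into F_{k−1} + F_{k−2} (when neither is already used) reaches every representation.
1271 = 987+233+34+13+3+1 = 987+233+34+8+5+3+1 = 987+144+89+34+13+3+1 = 610+377+233+34+13+3+1 = … (10 more), for 14 in all.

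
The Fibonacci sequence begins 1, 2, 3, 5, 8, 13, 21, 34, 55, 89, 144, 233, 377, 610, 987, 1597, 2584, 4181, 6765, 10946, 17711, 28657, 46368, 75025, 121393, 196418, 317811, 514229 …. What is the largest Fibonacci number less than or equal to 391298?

317811 ≤ 391298 < 514229, so the largest Fibonacci number not exceeding 391298 is 317811.

317811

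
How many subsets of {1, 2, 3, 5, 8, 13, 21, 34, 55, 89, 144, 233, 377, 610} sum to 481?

Each representation comes from the Zeckendorf form by replacing some F_k with F_{k−1} + F_{k−2} where possible.
481 = 377+89+13+2 = 377+89+8+5+2 = 377+55+34+13+2 = 233+144+89+13+2 = … (6 more), for 10 in all.

10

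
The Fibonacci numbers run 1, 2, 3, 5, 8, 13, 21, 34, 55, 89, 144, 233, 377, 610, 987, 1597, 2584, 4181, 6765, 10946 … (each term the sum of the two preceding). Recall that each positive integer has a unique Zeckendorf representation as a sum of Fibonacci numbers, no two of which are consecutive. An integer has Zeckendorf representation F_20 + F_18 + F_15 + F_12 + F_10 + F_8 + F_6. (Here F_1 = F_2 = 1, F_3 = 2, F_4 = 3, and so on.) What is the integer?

10187

F_20 + F_18 + F_15 + F_12 + F_10 + F_8 + F_6 = 6765 + 2584 + 610 + 144 + 55 + 21 + 8 = 10187.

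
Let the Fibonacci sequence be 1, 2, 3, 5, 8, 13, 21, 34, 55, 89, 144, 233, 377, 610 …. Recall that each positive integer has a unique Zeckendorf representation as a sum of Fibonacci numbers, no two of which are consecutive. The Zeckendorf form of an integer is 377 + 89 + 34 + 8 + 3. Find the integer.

377 + 89 + 34 + 8 + 3 = 511.

511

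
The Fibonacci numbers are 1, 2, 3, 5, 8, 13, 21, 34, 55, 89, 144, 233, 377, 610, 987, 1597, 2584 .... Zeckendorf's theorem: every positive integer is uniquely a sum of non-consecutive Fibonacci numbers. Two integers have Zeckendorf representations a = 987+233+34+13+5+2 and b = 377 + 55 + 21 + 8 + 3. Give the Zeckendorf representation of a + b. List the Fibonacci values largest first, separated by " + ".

1597 + 89 + 34 + 13 + 5

The two numbers are 1274 and 464, so their sum is 1738.
subtract 1597 from 1738: 141 remains
subtract 89 from 141: 52 remains
subtract 34 from 52: 18 remains
subtract 13 from 18: 5 remains
subtract 5 from 5: 0 remains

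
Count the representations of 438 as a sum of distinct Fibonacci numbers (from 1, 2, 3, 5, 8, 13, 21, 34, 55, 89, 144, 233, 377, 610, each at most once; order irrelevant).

Starting from the Zeckendorf form and repeatedly splitting a term F_k into F_{k−1} + F_{k−2} (when neither is already used) reaches every representation.
438 = 377+55+5+1 = 377+55+3+2+1 = 377+34+21+5+1 = 233+144+55+5+1 = 377+34+21+3+2+1 = … (11 more), for 16 in all.

16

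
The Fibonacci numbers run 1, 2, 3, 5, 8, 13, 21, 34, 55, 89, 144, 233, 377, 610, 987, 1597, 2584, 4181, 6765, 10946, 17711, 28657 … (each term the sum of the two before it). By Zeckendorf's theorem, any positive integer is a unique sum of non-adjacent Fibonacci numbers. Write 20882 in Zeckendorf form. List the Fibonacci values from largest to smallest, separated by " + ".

largest Fibonacci ≤ 20882 is 17711; 20882 − 17711 = 3171
largest Fibonacci ≤ 3171 is 2584; 3171 − 2584 = 587
largest Fibonacci ≤ 587 is 377; 587 − 377 = 210
largest Fibonacci ≤ 210 is 144; 210 − 144 = 66
largest Fibonacci ≤ 66 is 55; 66 − 55 = 11
largest Fibonacci ≤ 11 is 8; 11 − 8 = 3
largest Fibonacci ≤ 3 is 3; 3 − 3 = 0
So 20882 = 17711 + 2584 + 377 + 144 + 55 + 8 + 3, with no two terms consecutive in the sequence.

17711 + 2584 + 377 + 144 + 55 + 8 + 3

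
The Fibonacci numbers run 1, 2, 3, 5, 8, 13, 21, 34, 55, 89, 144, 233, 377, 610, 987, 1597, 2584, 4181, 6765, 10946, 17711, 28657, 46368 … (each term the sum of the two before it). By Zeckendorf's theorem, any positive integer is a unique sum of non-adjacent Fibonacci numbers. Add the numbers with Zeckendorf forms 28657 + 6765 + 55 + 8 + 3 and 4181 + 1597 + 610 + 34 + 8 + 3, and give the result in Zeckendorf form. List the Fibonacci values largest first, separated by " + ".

The two numbers are 35488 and 6433, so their sum is 41921.
take 28657 (≤ 41921); 41921 − 28657 = 13264
take 10946 (≤ 13264); 13264 − 10946 = 2318
take 1597 (≤ 2318); 2318 − 1597 = 721
take 610 (≤ 721); 721 − 610 = 111
take 89 (≤ 111); 111 − 89 = 22
take 21 (≤ 22); 22 − 21 = 1
take 1 (≤ 1); 1 − 1 = 0

28657 + 10946 + 1597 + 610 + 89 + 21 + 1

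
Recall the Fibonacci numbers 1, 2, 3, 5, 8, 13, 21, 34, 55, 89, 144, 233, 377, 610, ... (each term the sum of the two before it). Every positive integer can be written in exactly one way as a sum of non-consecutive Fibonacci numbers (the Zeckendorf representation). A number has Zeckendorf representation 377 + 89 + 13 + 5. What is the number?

484

377 + 89 + 13 + 5 = 484.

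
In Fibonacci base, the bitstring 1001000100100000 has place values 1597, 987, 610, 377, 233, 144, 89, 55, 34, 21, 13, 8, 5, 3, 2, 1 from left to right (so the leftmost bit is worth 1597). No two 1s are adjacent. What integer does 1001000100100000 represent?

2042

Summing the place values of the 1 bits: 1597 + 377 + 55 + 13 = 2042.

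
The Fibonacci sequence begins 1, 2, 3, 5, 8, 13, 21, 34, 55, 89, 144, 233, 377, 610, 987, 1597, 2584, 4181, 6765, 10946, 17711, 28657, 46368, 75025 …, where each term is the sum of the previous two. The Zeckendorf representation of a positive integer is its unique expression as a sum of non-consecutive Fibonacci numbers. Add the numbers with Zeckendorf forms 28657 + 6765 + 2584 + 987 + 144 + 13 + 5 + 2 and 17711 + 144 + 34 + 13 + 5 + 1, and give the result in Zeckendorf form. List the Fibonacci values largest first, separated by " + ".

The two numbers are 39157 and 17908, so their sum is 57065.
Greedily peel off the largest Fibonacci term at each step:
take 46368 (≤ 57065); 57065 − 46368 = 10697
take 6765 (≤ 10697); 10697 − 6765 = 3932
take 2584 (≤ 3932); 3932 − 2584 = 1348
take 987 (≤ 1348); 1348 − 987 = 361
take 233 (≤ 361); 361 − 233 = 128
take 89 (≤ 128); 128 − 89 = 39
take 34 (≤ 39); 39 − 34 = 5
take 5 (≤ 5); 5 − 5 = 0

46368 + 6765 + 2584 + 987 + 233 + 89 + 34 + 5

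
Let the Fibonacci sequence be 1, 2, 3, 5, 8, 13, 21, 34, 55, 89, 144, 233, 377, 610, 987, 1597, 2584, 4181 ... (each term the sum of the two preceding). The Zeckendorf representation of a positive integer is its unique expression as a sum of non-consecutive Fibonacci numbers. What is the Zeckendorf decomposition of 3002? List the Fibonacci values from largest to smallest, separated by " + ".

2584 + 377 + 34 + 5 + 2

2584 ≤ 3002 < 4181, so take 2584; remainder 418
377 ≤ 418 < 610, so take 377; remainder 41
34 ≤ 41 < 55, so take 34; remainder 7
5 ≤ 7 < 8, so take 5; remainder 2
2 ≤ 2 < 3, so take 2; remainder 0
So 3002 = 2584 + 377 + 34 + 5 + 2, with no two terms consecutive in the sequence.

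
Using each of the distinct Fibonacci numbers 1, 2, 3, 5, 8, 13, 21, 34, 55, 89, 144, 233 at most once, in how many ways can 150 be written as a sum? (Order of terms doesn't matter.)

Starting from the Zeckendorf form and repeatedly splitting a term F_k into F_{k−1} + F_{k−2} (when neither is already used) reaches every representation.
150 = 144+5+1 = 144+3+2+1 = 89+55+5+1 = 89+55+3+2+1 = 89+34+21+5+1 = … (3 more), for 8 in all.

8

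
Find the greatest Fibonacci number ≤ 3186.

2584

2584 ≤ 3186 < 4181, so the largest Fibonacci number not exceeding 3186 is 2584.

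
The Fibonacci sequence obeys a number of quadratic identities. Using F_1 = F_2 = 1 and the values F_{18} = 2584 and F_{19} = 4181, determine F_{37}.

24157817

By F_{2k+1} = F_k² + F_{k+1}²: F_{37} = 2584² + 4181² = 6677056 + 17480761 = 24157817.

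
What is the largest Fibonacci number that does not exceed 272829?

196418

196418 ≤ 272829 < 317811, so the largest Fibonacci number not exceeding 272829 is 196418.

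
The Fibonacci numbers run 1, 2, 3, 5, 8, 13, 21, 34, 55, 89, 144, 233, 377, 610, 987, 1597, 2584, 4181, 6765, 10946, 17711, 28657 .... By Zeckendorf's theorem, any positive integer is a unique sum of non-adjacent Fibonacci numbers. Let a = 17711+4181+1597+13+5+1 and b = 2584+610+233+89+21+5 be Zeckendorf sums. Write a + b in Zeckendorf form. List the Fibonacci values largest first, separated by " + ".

17711 + 6765 + 1597 + 610 + 233 + 89 + 34 + 8 + 3

The two numbers are 23508 and 3542, so their sum is 27050.
Greedily peel off the largest Fibonacci term at each step:
27050 − 17711 = 9339
9339 − 6765 = 2574
2574 − 1597 = 977
977 − 610 = 367
367 − 233 = 134
134 − 89 = 45
45 − 34 = 11
11 − 8 = 3
3 − 3 = 0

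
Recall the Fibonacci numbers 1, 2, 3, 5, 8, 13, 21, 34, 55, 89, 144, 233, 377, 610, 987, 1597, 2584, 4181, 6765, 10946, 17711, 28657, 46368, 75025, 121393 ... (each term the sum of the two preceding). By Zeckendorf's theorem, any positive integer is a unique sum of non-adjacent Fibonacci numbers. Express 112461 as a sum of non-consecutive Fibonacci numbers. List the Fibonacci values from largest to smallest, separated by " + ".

75025 + 28657 + 6765 + 1597 + 377 + 34 + 5 + 1

take 75025 (≤ 112461); 112461 − 75025 = 37436
take 28657 (≤ 37436); 37436 − 28657 = 8779
take 6765 (≤ 8779); 8779 − 6765 = 2014
take 1597 (≤ 2014); 2014 − 1597 = 417
take 377 (≤ 417); 417 − 377 = 40
take 34 (≤ 40); 40 − 34 = 6
take 5 (≤ 6); 6 − 5 = 1
take 1 (≤ 1); 1 − 1 = 0
So 112461 = 75025 + 28657 + 6765 + 1597 + 377 + 34 + 5 + 1, with no two terms consecutive in the sequence.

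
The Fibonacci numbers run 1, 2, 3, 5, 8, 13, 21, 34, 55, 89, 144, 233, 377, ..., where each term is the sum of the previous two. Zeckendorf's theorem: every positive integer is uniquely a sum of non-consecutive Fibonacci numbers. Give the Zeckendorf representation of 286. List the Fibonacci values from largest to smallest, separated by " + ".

Greedy algorithm:
take 233 (≤ 286); 286 − 233 = 53
take 34 (≤ 53); 53 − 34 = 19
take 13 (≤ 19); 19 − 13 = 6
take 5 (≤ 6); 6 − 5 = 1
take 1 (≤ 1); 1 − 1 = 0
So 286 = 233 + 34 + 13 + 5 + 1, with no two terms consecutive in the sequence.

233 + 34 + 13 + 5 + 1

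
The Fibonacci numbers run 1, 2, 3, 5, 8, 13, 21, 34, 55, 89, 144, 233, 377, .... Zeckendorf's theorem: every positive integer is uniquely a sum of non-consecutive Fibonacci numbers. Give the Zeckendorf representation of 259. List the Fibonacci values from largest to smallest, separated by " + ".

233 + 21 + 5

259 − 233 = 26
26 − 21 = 5
5 − 5 = 0
So 259 = 233 + 21 + 5, with no two terms consecutive in the sequence.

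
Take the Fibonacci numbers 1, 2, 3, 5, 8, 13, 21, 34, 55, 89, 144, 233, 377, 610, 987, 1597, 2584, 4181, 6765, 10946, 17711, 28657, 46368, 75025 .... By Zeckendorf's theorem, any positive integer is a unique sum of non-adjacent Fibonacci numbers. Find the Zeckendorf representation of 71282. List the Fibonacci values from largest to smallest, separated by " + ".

46368 ≤ 71282 < 75025, so take 46368; remainder 24914
17711 ≤ 24914 < 28657, so take 17711; remainder 7203
6765 ≤ 7203 < 10946, so take 6765; remainder 438
377 ≤ 438 < 610, so take 377; remainder 61
55 ≤ 61 < 89, so take 55; remainder 6
5 ≤ 6 < 8, so take 5; remainder 1
1 ≤ 1 < 2, so take 1; remainder 0
So 71282 = 46368 + 17711 + 6765 + 377 + 55 + 5 + 1, with no two terms consecutive in the sequence.

46368 + 17711 + 6765 + 377 + 55 + 5 + 1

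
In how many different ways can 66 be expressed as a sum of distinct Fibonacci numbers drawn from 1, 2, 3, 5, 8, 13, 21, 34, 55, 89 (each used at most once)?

7

Each representation comes from the Zeckendorf form by replacing some F_k with F_{k−1} + F_{k−2} where possible.
66 = 55+8+3 = 55+8+2+1 = 34+21+8+3 = 55+5+3+2+1 = 34+21+8+2+1 = … (2 more), for 7 in all.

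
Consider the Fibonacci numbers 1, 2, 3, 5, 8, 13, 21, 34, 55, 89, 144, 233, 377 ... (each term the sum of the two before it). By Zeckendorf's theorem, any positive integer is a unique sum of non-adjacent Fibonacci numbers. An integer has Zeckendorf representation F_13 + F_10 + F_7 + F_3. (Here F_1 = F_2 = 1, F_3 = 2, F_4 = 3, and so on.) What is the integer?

F_13 + F_10 + F_7 + F_3 = 233 + 55 + 13 + 2 = 303.

303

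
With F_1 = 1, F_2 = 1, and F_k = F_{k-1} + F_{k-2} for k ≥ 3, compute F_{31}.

Iterating the recurrence up to F_{23} = 28657 and F_{22} = 17711:
F_{24} = F_{23} + F_{22} = 28657 + 17711 = 46368
F_{25} = F_{24} + F_{23} = 46368 + 28657 = 75025
F_{26} = F_{25} + F_{24} = 75025 + 46368 = 121393
F_{27} = F_{26} + F_{25} = 121393 + 75025 = 196418
F_{28} = F_{27} + F_{26} = 196418 + 121393 = 317811
F_{29} = F_{28} + F_{27} = 317811 + 196418 = 514229
F_{30} = F_{29} + F_{28} = 514229 + 317811 = 832040
F_{31} = F_{30} + F_{29} = 832040 + 514229 = 1346269

1346269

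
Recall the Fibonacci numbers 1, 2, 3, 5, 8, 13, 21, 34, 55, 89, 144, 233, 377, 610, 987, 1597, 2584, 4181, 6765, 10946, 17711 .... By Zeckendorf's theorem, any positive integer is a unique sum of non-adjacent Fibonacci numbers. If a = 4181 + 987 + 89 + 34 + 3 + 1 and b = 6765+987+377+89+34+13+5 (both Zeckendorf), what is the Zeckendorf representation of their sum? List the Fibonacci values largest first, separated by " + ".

The two numbers are 5295 and 8270, so their sum is 13565.
10946 ≤ 13565 < 17711, so take 10946; remainder 2619
2584 ≤ 2619 < 4181, so take 2584; remainder 35
34 ≤ 35 < 55, so take 34; remainder 1
1 ≤ 1 < 2, so take 1; remainder 0

10946 + 2584 + 34 + 1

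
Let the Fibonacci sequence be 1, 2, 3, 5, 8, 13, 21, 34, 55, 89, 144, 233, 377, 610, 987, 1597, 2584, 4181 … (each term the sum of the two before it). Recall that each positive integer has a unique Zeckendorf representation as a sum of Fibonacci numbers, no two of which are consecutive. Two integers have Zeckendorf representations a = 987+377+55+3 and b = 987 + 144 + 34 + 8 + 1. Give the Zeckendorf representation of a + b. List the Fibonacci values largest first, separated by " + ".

2584 + 8 + 3 + 1

The two numbers are 1422 and 1174, so their sum is 2596.
2584 ≤ 2596 < 4181, so take 2584; remainder 12
8 ≤ 12 < 13, so take 8; remainder 4
3 ≤ 4 < 5, so take 3; remainder 1
1 ≤ 1 < 2, so take 1; remainder 0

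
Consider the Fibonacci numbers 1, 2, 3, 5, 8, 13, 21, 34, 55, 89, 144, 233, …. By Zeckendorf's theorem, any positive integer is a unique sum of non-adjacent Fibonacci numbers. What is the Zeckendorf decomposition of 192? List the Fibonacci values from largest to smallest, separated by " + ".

144 + 34 + 13 + 1

Greedily peel off the largest Fibonacci term at each step:
take 144 (≤ 192); 192 − 144 = 48
take 34 (≤ 48); 48 − 34 = 14
take 13 (≤ 14); 14 − 13 = 1
take 1 (≤ 1); 1 − 1 = 0
So 192 = 144 + 34 + 13 + 1, with no two terms consecutive in the sequence.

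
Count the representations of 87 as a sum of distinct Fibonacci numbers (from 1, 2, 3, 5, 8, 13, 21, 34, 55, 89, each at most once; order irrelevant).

5

87 = 55+21+8+3 = 55+21+8+2+1 = 55+21+5+3+2+1 = … (2 more), for 5 in all.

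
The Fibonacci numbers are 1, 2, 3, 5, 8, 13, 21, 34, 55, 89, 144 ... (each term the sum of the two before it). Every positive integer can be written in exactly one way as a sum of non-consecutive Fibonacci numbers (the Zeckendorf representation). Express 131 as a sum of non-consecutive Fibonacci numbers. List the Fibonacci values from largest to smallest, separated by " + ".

Repeatedly subtract the largest Fibonacci number that fits:
131 − 89 = 42
42 − 34 = 8
8 − 8 = 0
So 131 = 89 + 34 + 8, with no two terms consecutive in the sequence.

89 + 34 + 8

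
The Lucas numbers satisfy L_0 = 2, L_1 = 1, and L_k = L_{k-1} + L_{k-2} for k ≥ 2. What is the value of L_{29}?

1149851

Iterating the recurrence up to L_{23} = 64079 and L_{22} = 39603:
L_{24} = L_{23} + L_{22} = 64079 + 39603 = 103682
L_{25} = L_{24} + L_{23} = 103682 + 64079 = 167761
L_{26} = L_{25} + L_{24} = 167761 + 103682 = 271443
L_{27} = L_{26} + L_{25} = 271443 + 167761 = 439204
L_{28} = L_{27} + L_{26} = 439204 + 271443 = 710647
L_{29} = L_{28} + L_{27} = 710647 + 439204 = 1149851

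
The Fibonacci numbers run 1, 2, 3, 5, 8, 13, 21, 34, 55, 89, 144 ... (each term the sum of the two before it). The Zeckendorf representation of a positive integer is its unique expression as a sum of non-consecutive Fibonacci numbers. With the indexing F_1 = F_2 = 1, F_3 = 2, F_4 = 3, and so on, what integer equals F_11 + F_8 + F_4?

113

F_11 + F_8 + F_4 = 89 + 21 + 3 = 113.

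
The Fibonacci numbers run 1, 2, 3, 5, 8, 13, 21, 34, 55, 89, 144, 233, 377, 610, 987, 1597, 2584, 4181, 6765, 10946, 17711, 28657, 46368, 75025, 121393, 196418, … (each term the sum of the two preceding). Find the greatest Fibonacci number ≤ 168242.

121393 ≤ 168242 < 196418, so the largest Fibonacci number not exceeding 168242 is 121393.

121393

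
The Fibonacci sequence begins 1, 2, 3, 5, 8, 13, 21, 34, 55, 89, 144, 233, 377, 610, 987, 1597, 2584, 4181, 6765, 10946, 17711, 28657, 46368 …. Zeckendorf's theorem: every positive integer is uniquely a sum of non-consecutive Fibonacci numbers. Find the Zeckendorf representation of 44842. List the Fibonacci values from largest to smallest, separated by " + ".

28657 + 10946 + 4181 + 987 + 55 + 13 + 3

largest Fibonacci ≤ 44842 is 28657; 44842 − 28657 = 16185
largest Fibonacci ≤ 16185 is 10946; 16185 − 10946 = 5239
largest Fibonacci ≤ 5239 is 4181; 5239 − 4181 = 1058
largest Fibonacci ≤ 1058 is 987; 1058 − 987 = 71
largest Fibonacci ≤ 71 is 55; 71 − 55 = 16
largest Fibonacci ≤ 16 is 13; 16 − 13 = 3
largest Fibonacci ≤ 3 is 3; 3 − 3 = 0
So 44842 = 28657 + 10946 + 4181 + 987 + 55 + 13 + 3, with no two terms consecutive in the sequence.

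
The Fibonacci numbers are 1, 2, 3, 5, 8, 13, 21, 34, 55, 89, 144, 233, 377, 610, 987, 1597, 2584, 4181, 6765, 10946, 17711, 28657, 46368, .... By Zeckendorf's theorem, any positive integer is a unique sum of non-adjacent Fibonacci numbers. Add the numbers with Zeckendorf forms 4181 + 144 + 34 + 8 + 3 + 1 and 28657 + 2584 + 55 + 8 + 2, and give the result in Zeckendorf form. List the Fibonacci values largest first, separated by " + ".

28657 + 6765 + 233 + 21 + 1

The two numbers are 4371 and 31306, so their sum is 35677.
Repeatedly subtract the largest Fibonacci number that fits:
largest Fibonacci ≤ 35677 is 28657; 35677 − 28657 = 7020
largest Fibonacci ≤ 7020 is 6765; 7020 − 6765 = 255
largest Fibonacci ≤ 255 is 233; 255 − 233 = 22
largest Fibonacci ≤ 22 is 21; 22 − 21 = 1
largest Fibonacci ≤ 1 is 1; 1 − 1 = 0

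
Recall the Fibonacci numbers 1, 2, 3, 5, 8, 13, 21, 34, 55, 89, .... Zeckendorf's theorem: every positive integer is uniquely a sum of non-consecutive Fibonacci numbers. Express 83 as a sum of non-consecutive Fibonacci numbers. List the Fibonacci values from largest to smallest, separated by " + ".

83: greatest Fibonacci not exceeding it is 55, leaving 28
28: greatest Fibonacci not exceeding it is 21, leaving 7
7: greatest Fibonacci not exceeding it is 5, leaving 2
2: greatest Fibonacci not exceeding it is 2, leaving 0
So 83 = 55 + 21 + 5 + 2, with no two terms consecutive in the sequence.

55 + 21 + 5 + 2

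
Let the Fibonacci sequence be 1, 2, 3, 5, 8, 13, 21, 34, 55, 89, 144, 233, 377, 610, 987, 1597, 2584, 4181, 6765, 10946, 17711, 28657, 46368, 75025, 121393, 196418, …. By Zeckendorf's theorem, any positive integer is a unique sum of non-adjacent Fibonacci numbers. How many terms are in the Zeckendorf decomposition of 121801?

5

Greedily peel off the largest Fibonacci term at each step:
take 121393 (≤ 121801); 121801 − 121393 = 408
take 377 (≤ 408); 408 − 377 = 31
take 21 (≤ 31); 31 − 21 = 10
take 8 (≤ 10); 10 − 8 = 2
take 2 (≤ 2); 2 − 2 = 0
121801 = 121393 + 377 + 21 + 8 + 2, which has 5 terms.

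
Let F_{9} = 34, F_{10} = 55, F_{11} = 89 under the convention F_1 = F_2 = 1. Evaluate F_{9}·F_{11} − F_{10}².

34·89 − 55² = 3026 − 3025 = 1. (Cassini's identity: F_{k−1}F_{k+1} − F_k² = (−1)^k.)

1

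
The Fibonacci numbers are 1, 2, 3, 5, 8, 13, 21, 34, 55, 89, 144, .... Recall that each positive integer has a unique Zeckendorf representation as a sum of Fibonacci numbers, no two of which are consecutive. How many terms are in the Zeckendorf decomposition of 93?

89 ≤ 93 < 144, so take 89; remainder 4
3 ≤ 4 < 5, so take 3; remainder 1
1 ≤ 1 < 2, so take 1; remainder 0
93 = 89 + 3 + 1, which has 3 terms.

3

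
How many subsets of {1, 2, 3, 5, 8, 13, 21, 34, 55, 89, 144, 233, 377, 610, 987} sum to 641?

12

641 = 610+21+8+2 = 610+21+5+3+2 = 377+233+21+8+2 = 610+13+8+5+3+2 = … (8 more), for 12 in all.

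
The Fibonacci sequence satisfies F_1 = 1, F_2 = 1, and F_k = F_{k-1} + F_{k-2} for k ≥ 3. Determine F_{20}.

Iterating the recurrence up to F_{13} = 233 and F_{12} = 144:
F_{14} = F_{13} + F_{12} = 233 + 144 = 377
F_{15} = F_{14} + F_{13} = 377 + 233 = 610
F_{16} = F_{15} + F_{14} = 610 + 377 = 987
F_{17} = F_{16} + F_{15} = 987 + 610 = 1597
F_{18} = F_{17} + F_{16} = 1597 + 987 = 2584
F_{19} = F_{18} + F_{17} = 2584 + 1597 = 4181
F_{20} = F_{19} + F_{18} = 4181 + 2584 = 6765

6765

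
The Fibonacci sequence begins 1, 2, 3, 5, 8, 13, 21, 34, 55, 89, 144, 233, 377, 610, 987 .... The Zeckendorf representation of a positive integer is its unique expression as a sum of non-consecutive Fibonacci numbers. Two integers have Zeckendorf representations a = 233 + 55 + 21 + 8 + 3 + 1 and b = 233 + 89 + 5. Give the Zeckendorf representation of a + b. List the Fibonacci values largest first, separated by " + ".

The two numbers are 321 and 327, so their sum is 648.
610 ≤ 648 < 987, so take 610; remainder 38
34 ≤ 38 < 55, so take 34; remainder 4
3 ≤ 4 < 5, so take 3; remainder 1
1 ≤ 1 < 2, so take 1; remainder 0

610 + 34 + 3 + 1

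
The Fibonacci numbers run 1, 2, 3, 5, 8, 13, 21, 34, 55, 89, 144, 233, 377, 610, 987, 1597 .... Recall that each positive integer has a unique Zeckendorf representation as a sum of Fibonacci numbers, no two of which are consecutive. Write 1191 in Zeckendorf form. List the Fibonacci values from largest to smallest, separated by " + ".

Greedy algorithm:
largest Fibonacci ≤ 1191 is 987; 1191 − 987 = 204
largest Fibonacci ≤ 204 is 144; 204 − 144 = 60
largest Fibonacci ≤ 60 is 55; 60 − 55 = 5
largest Fibonacci ≤ 5 is 5; 5 − 5 = 0
So 1191 = 987 + 144 + 55 + 5, with no two terms consecutive in the sequence.

987 + 144 + 55 + 5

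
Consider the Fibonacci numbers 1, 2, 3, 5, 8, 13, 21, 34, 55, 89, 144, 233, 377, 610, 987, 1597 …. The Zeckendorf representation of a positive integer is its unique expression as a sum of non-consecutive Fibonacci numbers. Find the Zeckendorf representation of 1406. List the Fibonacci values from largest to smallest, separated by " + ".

Greedy algorithm:
1406: greatest Fibonacci not exceeding it is 987, leaving 419
419: greatest Fibonacci not exceeding it is 377, leaving 42
42: greatest Fibonacci not exceeding it is 34, leaving 8
8: greatest Fibonacci not exceeding it is 8, leaving 0
So 1406 = 987 + 377 + 34 + 8, with no two terms consecutive in the sequence.

987 + 377 + 34 + 8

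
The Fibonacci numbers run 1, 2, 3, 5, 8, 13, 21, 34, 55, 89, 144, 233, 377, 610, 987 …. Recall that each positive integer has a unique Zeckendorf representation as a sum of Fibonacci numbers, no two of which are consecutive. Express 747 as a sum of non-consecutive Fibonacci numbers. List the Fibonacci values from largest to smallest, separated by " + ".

Greedily peel off the largest Fibonacci term at each step:
610 ≤ 747 < 987, so take 610; remainder 137
89 ≤ 137 < 144, so take 89; remainder 48
34 ≤ 48 < 55, so take 34; remainder 14
13 ≤ 14 < 21, so take 13; remainder 1
1 ≤ 1 < 2, so take 1; remainder 0
So 747 = 610 + 89 + 34 + 13 + 1, with no two terms consecutive in the sequence.

610 + 89 + 34 + 13 + 1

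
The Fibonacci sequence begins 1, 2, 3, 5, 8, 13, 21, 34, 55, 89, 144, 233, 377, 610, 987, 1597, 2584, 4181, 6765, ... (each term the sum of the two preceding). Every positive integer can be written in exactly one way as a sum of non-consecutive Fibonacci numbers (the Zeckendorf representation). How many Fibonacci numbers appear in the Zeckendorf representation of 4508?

Greedily peel off the largest Fibonacci term at each step:
take 4181 (≤ 4508); 4508 − 4181 = 327
take 233 (≤ 327); 327 − 233 = 94
take 89 (≤ 94); 94 − 89 = 5
take 5 (≤ 5); 5 − 5 = 0
4508 = 4181 + 233 + 89 + 5, which has 4 terms.

4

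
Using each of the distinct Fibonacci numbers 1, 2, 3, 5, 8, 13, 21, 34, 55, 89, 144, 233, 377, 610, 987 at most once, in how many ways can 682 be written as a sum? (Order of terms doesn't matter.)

Starting from the Zeckendorf form and repeatedly splitting a term F_k into F_{k−1} + F_{k−2} (when neither is already used) reaches every representation.
682 = 610+55+13+3+1 = 610+55+8+5+3+1 = 610+34+21+13+3+1 = … (9 more), for 12 in all.

12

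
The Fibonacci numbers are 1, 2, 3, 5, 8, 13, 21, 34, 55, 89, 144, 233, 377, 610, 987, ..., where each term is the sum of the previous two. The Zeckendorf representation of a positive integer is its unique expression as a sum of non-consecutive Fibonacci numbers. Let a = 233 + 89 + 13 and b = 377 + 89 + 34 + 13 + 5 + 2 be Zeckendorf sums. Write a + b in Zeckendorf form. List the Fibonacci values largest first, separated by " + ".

610 + 233 + 8 + 3 + 1

The two numbers are 335 and 520, so their sum is 855.
Repeatedly subtract the largest Fibonacci number that fits:
610 ≤ 855 < 987, so take 610; remainder 245
233 ≤ 245 < 377, so take 233; remainder 12
8 ≤ 12 < 13, so take 8; remainder 4
3 ≤ 4 < 5, so take 3; remainder 1
1 ≤ 1 < 2, so take 1; remainder 0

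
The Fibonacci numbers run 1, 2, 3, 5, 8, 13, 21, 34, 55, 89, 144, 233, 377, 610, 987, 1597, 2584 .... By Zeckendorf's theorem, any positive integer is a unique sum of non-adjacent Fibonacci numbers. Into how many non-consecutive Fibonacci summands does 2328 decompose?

take 1597 (≤ 2328); 2328 − 1597 = 731
take 610 (≤ 731); 731 − 610 = 121
take 89 (≤ 121); 121 − 89 = 32
take 21 (≤ 32); 32 − 21 = 11
take 8 (≤ 11); 11 − 8 = 3
take 3 (≤ 3); 3 − 3 = 0
2328 = 1597 + 610 + 89 + 21 + 8 + 3, which has 6 terms.

6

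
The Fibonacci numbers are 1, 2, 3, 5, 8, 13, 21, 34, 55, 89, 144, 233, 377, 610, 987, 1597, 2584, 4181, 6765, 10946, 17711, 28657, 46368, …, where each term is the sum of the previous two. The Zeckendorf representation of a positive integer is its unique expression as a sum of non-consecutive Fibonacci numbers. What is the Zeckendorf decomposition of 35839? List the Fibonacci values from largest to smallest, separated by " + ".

28657 + 6765 + 377 + 34 + 5 + 1

35839: greatest Fibonacci not exceeding it is 28657, leaving 7182
7182: greatest Fibonacci not exceeding it is 6765, leaving 417
417: greatest Fibonacci not exceeding it is 377, leaving 40
40: greatest Fibonacci not exceeding it is 34, leaving 6
6: greatest Fibonacci not exceeding it is 5, leaving 1
1: greatest Fibonacci not exceeding it is 1, leaving 0
So 35839 = 28657 + 6765 + 377 + 34 + 5 + 1, with no two terms consecutive in the sequence.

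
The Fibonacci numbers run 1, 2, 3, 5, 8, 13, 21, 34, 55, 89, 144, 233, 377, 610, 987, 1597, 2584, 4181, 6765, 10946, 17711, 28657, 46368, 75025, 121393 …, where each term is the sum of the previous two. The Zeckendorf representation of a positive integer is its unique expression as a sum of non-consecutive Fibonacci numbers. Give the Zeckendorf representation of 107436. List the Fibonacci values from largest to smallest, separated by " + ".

75025 + 28657 + 2584 + 987 + 144 + 34 + 5

Repeatedly subtract the largest Fibonacci number that fits:
subtract 75025 from 107436: 32411 remains
subtract 28657 from 32411: 3754 remains
subtract 2584 from 3754: 1170 remains
subtract 987 from 1170: 183 remains
subtract 144 from 183: 39 remains
subtract 34 from 39: 5 remains
subtract 5 from 5: 0 remains
So 107436 = 75025 + 28657 + 2584 + 987 + 144 + 34 + 5, with no two terms consecutive in the sequence.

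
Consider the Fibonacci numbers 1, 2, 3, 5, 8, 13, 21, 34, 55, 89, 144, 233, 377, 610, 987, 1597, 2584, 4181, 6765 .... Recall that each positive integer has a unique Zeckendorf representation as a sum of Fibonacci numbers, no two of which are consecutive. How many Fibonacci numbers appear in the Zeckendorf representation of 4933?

7

largest Fibonacci ≤ 4933 is 4181; 4933 − 4181 = 752
largest Fibonacci ≤ 752 is 610; 752 − 610 = 142
largest Fibonacci ≤ 142 is 89; 142 − 89 = 53
largest Fibonacci ≤ 53 is 34; 53 − 34 = 19
largest Fibonacci ≤ 19 is 13; 19 − 13 = 6
largest Fibonacci ≤ 6 is 5; 6 − 5 = 1
largest Fibonacci ≤ 1 is 1; 1 − 1 = 0
4933 = 4181 + 610 + 89 + 34 + 13 + 5 + 1, which has 7 terms.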